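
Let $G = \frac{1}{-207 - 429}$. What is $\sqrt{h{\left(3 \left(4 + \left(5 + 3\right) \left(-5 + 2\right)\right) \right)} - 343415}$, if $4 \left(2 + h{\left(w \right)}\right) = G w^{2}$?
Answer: $\frac{2 i \sqrt{241165582}}{53} \approx 586.02 i$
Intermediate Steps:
$G = - \frac{1}{636}$ ($G = \frac{1}{-636} = - \frac{1}{636} \approx -0.0015723$)
$h{\left(w \right)} = -2 - \frac{w^{2}}{2544}$ ($h{\left(w \right)} = -2 + \frac{\left(- \frac{1}{636}\right) w^{2}}{4} = -2 - \frac{w^{2}}{2544}$)
$\sqrt{h{\left(3 \left(4 + \left(5 + 3\right) \left(-5 + 2\right)\right) \right)} - 343415} = \sqrt{\left(-2 - \frac{\left(3 \left(4 + \left(5 + 3\right) \left(-5 + 2\right)\right)\right)^{2}}{2544}\right) - 343415} = \sqrt{\left(-2 - \frac{\left(3 \left(4 + 8 \left(-3\right)\right)\right)^{2}}{2544}\right) - 343415} = \sqrt{\left(-2 - \frac{\left(3 \left(4 - 24\right)\right)^{2}}{2544}\right) - 343415} = \sqrt{\left(-2 - \frac{\left(3 \left(-20\right)\right)^{2}}{2544}\right) - 343415} = \sqrt{\left(-2 - \frac{\left(-60\right)^{2}}{2544}\right) - 343415} = \sqrt{\left(-2 - \frac{75}{53}\right) - 343415} = \sqrt{- \frac{181}{53} - 343415} = \sqrt{- \frac{18201176}{53}} = \frac{2 i \sqrt{241165582}}{53}$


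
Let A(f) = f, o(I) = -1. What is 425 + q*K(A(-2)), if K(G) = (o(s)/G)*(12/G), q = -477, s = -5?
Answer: 1856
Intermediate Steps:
K(G) = -12/G² (K(G) = (-1/G)*(12/G) = -12/G²)
425 + q*K(A(-2)) = 425 - (-5724)/(-2)² = 425 - (-5724)/4 = 425 - 477*(-3) = 425 + 1431 = 1856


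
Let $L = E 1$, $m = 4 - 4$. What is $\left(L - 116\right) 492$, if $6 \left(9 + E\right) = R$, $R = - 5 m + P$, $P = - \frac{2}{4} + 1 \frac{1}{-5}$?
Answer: $- \frac{307787}{5} \approx -61557.0$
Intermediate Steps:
$m = 0$ ($m = 4 - 4 = 0$)
$P = - \frac{7}{10}$ ($P = \left(-2\right) \frac{1}{4} + 1 \left(- \frac{1}{5}\right) = - \frac{1}{2} - \frac{1}{5} = - \frac{7}{10} \approx -0.7$)
$R = - \frac{7}{10}$ ($R = \left(-5\right) 0 - \frac{7}{10} = 0 - \frac{7}{10} = - \frac{7}{10} \approx -0.7$)
$E = - \frac{547}{60}$ ($E = -9 + \frac{1}{6} \left(- \frac{7}{10}\right) = -9 - \frac{7}{60} = - \frac{547}{60} \approx -9.1167$)
$L = - \frac{547}{60}$ ($L = \left(- \frac{547}{60}\right) 1 = - \frac{547}{60} \approx -9.1167$)
$\left(L - 116\right) 492 = \left(- \frac{547}{60} - 116\right) 492 = \left(- \frac{7507}{60}\right) 492 = - \frac{307787}{5}$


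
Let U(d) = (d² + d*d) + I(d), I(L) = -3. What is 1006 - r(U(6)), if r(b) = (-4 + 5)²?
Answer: 1005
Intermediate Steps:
U(d) = -3 + 2*d² (U(d) = (d² + d*d) - 3 = (d² + d²) - 3 = 2*d² - 3 = -3 + 2*d²)
r(b) = 1 (r(b) = 1² = 1)
1006 - r(U(6)) = 1006 - 1*1 = 1006 - 1 = 1005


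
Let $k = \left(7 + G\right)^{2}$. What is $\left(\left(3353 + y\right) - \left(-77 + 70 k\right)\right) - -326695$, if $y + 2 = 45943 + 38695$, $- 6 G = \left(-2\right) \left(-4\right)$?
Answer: $\frac{3712619}{9} \approx 4.1251 \cdot 10^{5}$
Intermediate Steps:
$G = - \frac{4}{3}$ ($G = - \frac{\left(-2\right) \left(-4\right)}{6} = \left(- \frac{1}{6}\right) 8 = - \frac{4}{3} \approx -1.3333$)
$k = \frac{289}{9}$ ($k = \left(7 - \frac{4}{3}\right)^{2} = \left(\frac{17}{3}\right)^{2} = \frac{289}{9} \approx 32.111$)
$y = 84636$ ($y = -2 + \left(45943 + 38695\right) = -2 + 84638 = 84636$)
$\left(\left(3353 + y\right) - \left(-77 + 70 k\right)\right) - -326695 = \left(\left(3353 + 84636\right) + \left(77 - \frac{20230}{9}\right)\right) - -326695 = \left(87989 + \left(77 - \frac{20230}{9}\right)\right) + 326695 = \left(87989 - \frac{19537}{9}\right) + 326695 = \frac{772364}{9} + 326695 = \frac{3712619}{9}$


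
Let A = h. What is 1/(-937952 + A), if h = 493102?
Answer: -1/444850 ≈ -2.2479e-6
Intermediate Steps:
A = 493102
1/(-937952 + A) = 1/(-937952 + 493102) = 1/(-444850) = -1/444850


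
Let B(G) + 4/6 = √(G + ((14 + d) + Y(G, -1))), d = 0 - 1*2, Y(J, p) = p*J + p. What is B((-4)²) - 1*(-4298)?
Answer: 12892/3 + √11 ≈ 4300.6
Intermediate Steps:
Y(J, p) = p + J*p (Y(J, p) = J*p + p = p + J*p)
d = -2 (d = 0 - 2 = -2)
B(G) = -⅔ + √11 (B(G) = -⅔ + √(G + ((14 - 2) - (1 + G))) = -⅔ + √(G + (12 + (-1 - G))) = -⅔ + √(G + (11 - G)) = -⅔ + √11)
B((-4)²) - 1*(-4298) = (-⅔ + √11) - 1*(-4298) = (-⅔ + √11) + 4298 = 12892/3 + √11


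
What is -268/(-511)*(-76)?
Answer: -20368/511 ≈ -39.859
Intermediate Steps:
-268/(-511)*(-76) = -268*(-1/511)*(-76) = (268/511)*(-76) = -20368/511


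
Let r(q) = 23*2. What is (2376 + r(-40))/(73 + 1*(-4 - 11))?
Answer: 1211/29 ≈ 41.759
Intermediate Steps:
r(q) = 46
(2376 + r(-40))/(73 + 1*(-4 - 11)) = (2376 + 46)/(73 + 1*(-4 - 11)) = 2422/(73 + 1*(-15)) = 2422/(73 - 15) = 2422/58 = 2422*(1/58) = 1211/29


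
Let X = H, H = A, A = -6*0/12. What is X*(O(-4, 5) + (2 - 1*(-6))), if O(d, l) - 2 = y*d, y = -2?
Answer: 0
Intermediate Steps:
A = 0 (A = 0*(1/12) = 0)
H = 0
O(d, l) = 2 - 2*d
X = 0
X*(O(-4, 5) + (2 - 1*(-6))) = 0*((2 - 2*(-4)) + (2 - 1*(-6))) = 0*((2 + 8) + (2 + 6)) = 0*(10 + 8) = 0*18 = 0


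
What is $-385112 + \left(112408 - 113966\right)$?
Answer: $-386670$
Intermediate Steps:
$-385112 + \left(112408 - 113966\right) = -385112 - 1558 = -386670$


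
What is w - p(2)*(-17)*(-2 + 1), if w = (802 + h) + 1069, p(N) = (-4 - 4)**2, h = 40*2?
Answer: 863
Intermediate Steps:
h = 80
p(N) = 64 (p(N) = (-8)**2 = 64)
w = 1951 (w = (802 + 80) + 1069 = 882 + 1069 = 1951)
w - p(2)*(-17)*(-2 + 1) = 1951 - 64*(-17)*(-2 + 1) = 1951 - (-1088)*(-1) = 1951 - 1*1088 = 1951 - 1088 = 863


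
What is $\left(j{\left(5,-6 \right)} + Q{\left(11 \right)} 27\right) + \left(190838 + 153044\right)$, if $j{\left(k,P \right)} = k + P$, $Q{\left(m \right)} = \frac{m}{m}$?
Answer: $343908$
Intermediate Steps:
$Q{\left(m \right)} = 1$
$j{\left(k,P \right)} = P + k$
$\left(j{\left(5,-6 \right)} + Q{\left(11 \right)} 27\right) + \left(190838 + 153044\right) = \left(\left(-6 + 5\right) + 1 \cdot 27\right) + \left(190838 + 153044\right) = \left(-1 + 27\right) + 343882 = 26 + 343882 = 343908$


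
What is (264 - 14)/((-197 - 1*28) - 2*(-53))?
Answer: -250/119 ≈ -2.1008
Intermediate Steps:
(264 - 14)/((-197 - 1*28) - 2*(-53)) = 250/((-197 - 28) + 106) = 250/(-225 + 106) = 250/(-119) = 250*(-1/119) = -250/119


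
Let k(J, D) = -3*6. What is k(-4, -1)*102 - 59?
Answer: -1895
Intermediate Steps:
k(J, D) = -18
k(-4, -1)*102 - 59 = -18*102 - 59 = -1836 - 59 = -1895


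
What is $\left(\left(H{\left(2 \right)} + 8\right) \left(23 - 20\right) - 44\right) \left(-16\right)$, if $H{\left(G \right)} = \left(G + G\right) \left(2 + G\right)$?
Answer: $-448$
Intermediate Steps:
$H{\left(G \right)} = 2 G \left(2 + G\right)$
$\left(\left(H{\left(2 \right)} + 8\right) \left(23 - 20\right) - 44\right) \left(-16\right) = \left(\left(2 \cdot 2 \left(2 + 2\right) + 8\right) \left(23 - 20\right) - 44\right) \left(-16\right) = \left(\left(2 \cdot 2 \cdot 4 + 8\right) 3 - 44\right) \left(-16\right) = \left(\left(16 + 8\right) 3 - 44\right) \left(-16\right) = \left(24 \cdot 3 - 44\right) \left(-16\right) = \left(72 - 44\right) \left(-16\right) = 28 \left(-16\right) = -448$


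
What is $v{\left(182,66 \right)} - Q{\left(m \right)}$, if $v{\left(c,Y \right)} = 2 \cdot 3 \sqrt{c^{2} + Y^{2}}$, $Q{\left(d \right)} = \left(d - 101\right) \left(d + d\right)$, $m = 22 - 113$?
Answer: $-34944 + 12 \sqrt{9370} \approx -33782.0$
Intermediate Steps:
$m = -91$ ($m = 22 - 113 = -91$)
$Q{\left(d \right)} = 2 d \left(-101 + d\right)$ ($Q{\left(d \right)} = \left(-101 + d\right) 2 d = 2 d \left(-101 + d\right)$)
$v{\left(c,Y \right)} = 6 \sqrt{Y^{2} + c^{2}}$
$v{\left(182,66 \right)} - Q{\left(m \right)} = 6 \sqrt{66^{2} + 182^{2}} - 2 \left(-91\right) \left(-101 - 91\right) = 6 \sqrt{4356 + 33124} - 2 \left(-91\right) \left(-192\right) = 6 \sqrt{37480} - 34944 = 6 \cdot 2 \sqrt{9370} - 34944 = 12 \sqrt{9370} - 34944 = -34944 + 12 \sqrt{9370}$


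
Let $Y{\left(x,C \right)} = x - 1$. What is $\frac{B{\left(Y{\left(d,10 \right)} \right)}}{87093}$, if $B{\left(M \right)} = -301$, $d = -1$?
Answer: $- \frac{301}{87093} \approx -0.0034561$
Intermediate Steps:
$Y{\left(x,C \right)} = -1 + x$
$\frac{B{\left(Y{\left(d,10 \right)} \right)}}{87093} = - \frac{301}{87093}$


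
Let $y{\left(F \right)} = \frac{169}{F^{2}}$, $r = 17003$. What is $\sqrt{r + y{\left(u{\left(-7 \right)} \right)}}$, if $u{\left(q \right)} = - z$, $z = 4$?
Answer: $\frac{\sqrt{272217}}{4} \approx 130.44$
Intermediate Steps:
$u{\left(q \right)} = -4$ ($u{\left(q \right)} = \left(-1\right) 4 = -4$)
$y{\left(F \right)} = \frac{169}{F^{2}}$
$\sqrt{r + y{\left(u{\left(-7 \right)} \right)}} = \sqrt{17003 + \frac{169}{16}} = \sqrt{\frac{272217}{16}} = \frac{\sqrt{272217}}{4}$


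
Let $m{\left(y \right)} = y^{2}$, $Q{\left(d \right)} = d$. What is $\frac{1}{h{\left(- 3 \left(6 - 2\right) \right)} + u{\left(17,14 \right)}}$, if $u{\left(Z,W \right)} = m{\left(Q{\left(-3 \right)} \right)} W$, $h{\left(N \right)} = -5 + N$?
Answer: $\frac{1}{109} \approx 0.0091743$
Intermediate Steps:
$u{\left(Z,W \right)} = 9 W$ ($u{\left(Z,W \right)} = \left(-3\right)^{2} W = 9 W$)
$\frac{1}{h{\left(- 3 \left(6 - 2\right) \right)} + u{\left(17,14 \right)}} = \frac{1}{\left(-5 - 3 \left(6 - 2\right)\right) + 9 \cdot 14} = \frac{1}{\left(-5 - 12\right) + 126} = \frac{1}{-17 + 126} = \frac{1}{109}$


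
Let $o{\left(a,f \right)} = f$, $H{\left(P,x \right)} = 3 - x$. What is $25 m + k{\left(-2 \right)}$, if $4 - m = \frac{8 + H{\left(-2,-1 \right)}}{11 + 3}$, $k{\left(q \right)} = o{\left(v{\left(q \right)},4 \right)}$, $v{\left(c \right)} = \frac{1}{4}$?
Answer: $\frac{578}{7} \approx 82.571$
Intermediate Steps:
$v{\left(c \right)} = \frac{1}{4}$
$k{\left(q \right)} = 4$
$m = \frac{22}{7}$ ($m = 4 - \frac{8 + \left(3 - -1\right)}{11 + 3} = 4 - \frac{8 + \left(3 + 1\right)}{14} = 4 - \left(8 + 4\right) \frac{1}{14} = 4 - 12 \cdot \frac{1}{14} = 4 - \frac{6}{7} = \frac{22}{7} \approx 3.1429$)
$25 m + k{\left(-2 \right)} = 25 \cdot \frac{22}{7} + 4 = \frac{550}{7} + 4 = \frac{578}{7}$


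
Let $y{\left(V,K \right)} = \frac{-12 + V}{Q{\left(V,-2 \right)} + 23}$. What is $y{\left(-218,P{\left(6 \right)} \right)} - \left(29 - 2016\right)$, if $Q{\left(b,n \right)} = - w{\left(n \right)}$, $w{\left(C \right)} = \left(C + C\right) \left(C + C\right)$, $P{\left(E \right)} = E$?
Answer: $\frac{13679}{7} \approx 1954.1$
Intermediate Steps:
$w{\left(C \right)} = 4 C^{2}$ ($w{\left(C \right)} = 2 C 2 C = 4 C^{2}$)
$Q{\left(b,n \right)} = - 4 n^{2}$
$y{\left(V,K \right)} = - \frac{12}{7} + \frac{V}{7}$ ($y{\left(V,K \right)} = \frac{-12 + V}{- 4 \left(-2\right)^{2} + 23} = \frac{-12 + V}{\left(-4\right) 4 + 23} = \frac{-12 + V}{-16 + 23} = \frac{-12 + V}{7} = \left(-12 + V\right) \frac{1}{7} = - \frac{12}{7} + \frac{V}{7}$)
$y{\left(-218,P{\left(6 \right)} \right)} - \left(29 - 2016\right) = \left(- \frac{12}{7} + \frac{1}{7} \left(-218\right)\right) - \left(29 - 2016\right) = \left(- \frac{12}{7} - \frac{218}{7}\right) - \left(29 - 2016\right) = - \frac{230}{7} - -1987 = - \frac{230}{7} + 1987 = \frac{13679}{7}$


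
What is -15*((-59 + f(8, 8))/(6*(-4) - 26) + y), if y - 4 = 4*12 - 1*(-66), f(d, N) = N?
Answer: -17853/10 ≈ -1785.3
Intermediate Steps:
y = 118 (y = 4 + (4*12 - 1*(-66)) = 4 + (48 + 66) = 4 + 114 = 118)
-15*((-59 + f(8, 8))/(6*(-4) - 26) + y) = -15*((-59 + 8)/(6*(-4) - 26) + 118) = -15*(-51/(-24 - 26) + 118) = -15*(-51/(-50) + 118) = -15*(-51*(-1/50) + 118) = -15*(51/50 + 118) = -15*5951/50 = -17853/10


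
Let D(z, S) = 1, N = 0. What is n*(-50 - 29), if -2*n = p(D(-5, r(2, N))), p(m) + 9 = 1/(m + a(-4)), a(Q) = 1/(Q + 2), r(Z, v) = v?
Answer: -553/2 ≈ -276.50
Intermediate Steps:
a(Q) = 1/(2 + Q)
p(m) = -9 + 1/(-½ + m) (p(m) = -9 + 1/(m + 1/(2 - 4)) = -9 + 1/(m + 1/(-2)) = -9 + 1/(m - ½) = -9 + 1/(-½ + m))
n = 7/2 (n = -(11 - 18*1)/(2*(-1 + 2*1)) = -(11 - 18)/(2*(-1 + 2)) = -(-7)/(2*1) = -(-7)/2 = -½*(-7) = 7/2 ≈ 3.5000)
n*(-50 - 29) = 7*(-50 - 29)/2 = (7/2)*(-79) = -553/2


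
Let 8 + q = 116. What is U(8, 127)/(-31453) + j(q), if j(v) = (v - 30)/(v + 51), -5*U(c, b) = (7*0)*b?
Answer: 26/53 ≈ 0.49057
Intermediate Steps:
q = 108 (q = -8 + 116 = 108)
U(c, b) = 0 (U(c, b) = -7*0*b/5 = -0*b = -⅕*0 = 0)
j(v) = (-30 + v)/(51 + v)
U(8, 127)/(-31453) + j(q) = 0/(-31453) + (-30 + 108)/(51 + 108) = 0*(-1/31453) + 78/159 = 0 + (1/159)*78 = 0 + 26/53 = 26/53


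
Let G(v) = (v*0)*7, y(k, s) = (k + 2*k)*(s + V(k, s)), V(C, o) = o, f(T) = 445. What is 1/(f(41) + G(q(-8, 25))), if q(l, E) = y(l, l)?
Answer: 1/445 ≈ 0.0022472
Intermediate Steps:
y(k, s) = 6*k*s (y(k, s) = (k + 2*k)*(s + s) = (3*k)*(2*s) = 6*k*s)
q(l, E) = 6*l² (q(l, E) = 6*l*l = 6*l²)
G(v) = 0 (G(v) = 0*7 = 0)
1/(f(41) + G(q(-8, 25))) = 1/(445 + 0) = 1/445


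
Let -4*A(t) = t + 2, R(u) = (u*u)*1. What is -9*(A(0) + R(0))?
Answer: 9/2 ≈ 4.5000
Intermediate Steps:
R(u) = u² (R(u) = u²*1 = u²)
A(t) = -½ - t/4 (A(t) = -(t + 2)/4 = -(2 + t)/4 = -½ - t/4)
-9*(A(0) + R(0)) = -9*((-½ - ¼*0) + 0²) = -9*((-½ + 0) + 0) = -9*(-½ + 0) = -9*(-½) = 9/2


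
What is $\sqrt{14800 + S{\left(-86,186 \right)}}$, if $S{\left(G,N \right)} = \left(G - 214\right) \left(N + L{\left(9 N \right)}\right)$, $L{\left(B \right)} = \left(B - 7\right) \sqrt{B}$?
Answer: $10 \sqrt{-410 - 15003 \sqrt{186}} \approx 4528.0 i$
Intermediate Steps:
$L{\left(B \right)} = \sqrt{B} \left(-7 + B\right)$ ($L{\left(B \right)} = \left(B - 7\right) \sqrt{B} = \left(-7 + B\right) \sqrt{B} = \sqrt{B} \left(-7 + B\right)$)
$S{\left(G,N \right)} = \left(-214 + G\right) \left(N + 3 \sqrt{N} \left(-7 + 9 N\right)\right)$ ($S{\left(G,N \right)} = \left(G - 214\right) \left(N + \sqrt{9 N} \left(-7 + 9 N\right)\right) = \left(-214 + G\right) \left(N + 3 \sqrt{N} \left(-7 + 9 N\right)\right)$)
$\sqrt{14800 + S{\left(-86,186 \right)}} = \sqrt{14800 + \left(\left(-214\right) 186 - 15996 + \sqrt{186} \left(4494 - 1074708\right) + 3 \left(-86\right) \sqrt{186} \left(-7 + 9 \cdot 186\right)\right)} = \sqrt{14800 + \left(-39804 - 15996 + \sqrt{186} \left(4494 - 1074708\right) + 3 \left(-86\right) \sqrt{186} \left(-7 + 1674\right)\right)} = \sqrt{14800 + \left(-39804 - 15996 + \sqrt{186} \left(-1070214\right) + 3 \left(-86\right) \sqrt{186} \cdot 1667\right)} = \sqrt{14800 - \left(55800 + 1500300 \sqrt{186}\right)} = \sqrt{-41000 - 1500300 \sqrt{186}}$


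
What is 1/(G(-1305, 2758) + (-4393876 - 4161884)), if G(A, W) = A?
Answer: -1/8557065 ≈ -1.1686e-7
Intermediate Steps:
1/(G(-1305, 2758) + (-4393876 - 4161884)) = 1/(-1305 + (-4393876 - 4161884)) = 1/(-1305 - 8555760) = 1/(-8557065) = -1/8557065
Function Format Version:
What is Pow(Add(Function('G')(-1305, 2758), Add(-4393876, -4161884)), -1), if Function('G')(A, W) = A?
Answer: Rational(-1, 8557065) ≈ -1.1686e-7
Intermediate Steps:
Pow(Add(Function('G')(-1305, 2758), Add(-4393876, -4161884)), -1) = Pow(Add(-1305, Add(-4393876, -4161884)), -1) = Pow(Add(-1305, -8555760), -1) = Pow(-8557065, -1) = Rational(-1, 8557065)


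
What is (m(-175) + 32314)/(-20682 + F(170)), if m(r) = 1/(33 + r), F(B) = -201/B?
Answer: -130009965/83215337 ≈ -1.5623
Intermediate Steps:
(m(-175) + 32314)/(-20682 + F(170)) = (1/(33 - 175) + 32314)/(-20682 - 201/170) = (1/(-142) + 32314)/(-20682 - 201*1/170) = (-1/142 + 32314)/(-20682 - 201/170) = 4588587/(142*(-3516141/170)) = (4588587/142)*(-170/3516141) = -130009965/83215337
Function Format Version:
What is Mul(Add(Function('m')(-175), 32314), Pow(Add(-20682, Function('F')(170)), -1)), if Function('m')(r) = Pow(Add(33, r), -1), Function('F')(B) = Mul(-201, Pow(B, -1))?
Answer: Rational(-130009965, 83215337) ≈ -1.5623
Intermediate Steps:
Mul(Add(Function('m')(-175), 32314), Pow(Add(-20682, Function('F')(170)), -1)) = Mul(Add(Pow(Add(33, -175), -1), 32314), Pow(Add(-20682, Mul(-201, Pow(170, -1))), -1)) = Mul(Add(Pow(-142, -1), 32314), Pow(Add(-20682, Mul(-201, Rational(1, 170))), -1)) = Mul(Add(Rational(-1, 142), 32314), Pow(Add(-20682, Rational(-201, 170)), -1)) = Mul(Rational(4588587, 142), Pow(Rational(-3516141, 170), -1)) = Mul(Rational(4588587, 142), Rational(-170, 3516141)) = Rational(-130009965, 83215337)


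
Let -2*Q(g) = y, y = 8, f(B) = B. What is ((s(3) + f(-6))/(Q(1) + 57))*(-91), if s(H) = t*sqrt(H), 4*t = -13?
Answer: 546/53 + 1183*sqrt(3)/212 ≈ 19.967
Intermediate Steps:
t = -13/4 (t = (1/4)*(-13) = -13/4 ≈ -3.2500)
s(H) = -13*sqrt(H)/4
Q(g) = -4 (Q(g) = -1/2*8 = -4)
((s(3) + f(-6))/(Q(1) + 57))*(-91) = ((-13*sqrt(3)/4 - 6)/(-4 + 57))*(-91) = ((-6 - 13*sqrt(3)/4)/53)*(-91) = ((-6 - 13*sqrt(3)/4)*(1/53))*(-91) = (-6/53 - 13*sqrt(3)/212)*(-91) = 546/53 + 1183*sqrt(3)/212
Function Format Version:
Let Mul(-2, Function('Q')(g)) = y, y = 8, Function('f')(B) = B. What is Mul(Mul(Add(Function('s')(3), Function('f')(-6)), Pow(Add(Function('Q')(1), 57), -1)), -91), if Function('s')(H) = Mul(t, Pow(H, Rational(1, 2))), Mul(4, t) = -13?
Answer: Add(Rational(546, 53), Mul(Rational(1183, 212), Pow(3, Rational(1, 2)))) ≈ 19.967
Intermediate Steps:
t = Rational(-13, 4) (t = Mul(Rational(1, 4), -13) = Rational(-13, 4) ≈ -3.2500)
Function('s')(H) = Mul(Rational(-13, 4), Pow(H, Rational(1, 2)))
Function('Q')(g) = -4 (Function('Q')(g) = Mul(Rational(-1, 2), 8) = -4)
Mul(Mul(Add(Function('s')(3), Function('f')(-6)), Pow(Add(Function('Q')(1), 57), -1)), -91) = Mul(Mul(Add(Mul(Rational(-13, 4), Pow(3, Rational(1, 2))), -6), Pow(Add(-4, 57), -1)), -91) = Mul(Mul(Add(-6, Mul(Rational(-13, 4), Pow(3, Rational(1, 2)))), Pow(53, -1)), -91) = Mul(Mul(Add(-6, Mul(Rational(-13, 4), Pow(3, Rational(1, 2)))), Rational(1, 53)), -91) = Mul(Add(Rational(-6, 53), Mul(Rational(-13, 212), Pow(3, Rational(1, 2)))), -91) = Add(Rational(546, 53), Mul(Rational(1183, 212), Pow(3, Rational(1, 2))))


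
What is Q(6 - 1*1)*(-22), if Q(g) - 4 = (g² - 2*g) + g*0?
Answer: -418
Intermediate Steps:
Q(g) = 4 + g² - 2*g (Q(g) = 4 + ((g² - 2*g) + g*0) = 4 + ((g² - 2*g) + 0) = 4 + (g² - 2*g) = 4 + g² - 2*g)
Q(6 - 1*1)*(-22) = (4 + (6 - 1*1)² - 2*(6 - 1*1))*(-22) = (4 + (6 - 1)² - 2*(6 - 1))*(-22) = (4 + 5² - 2*5)*(-22) = (4 + 25 - 10)*(-22) = 19*(-22) = -418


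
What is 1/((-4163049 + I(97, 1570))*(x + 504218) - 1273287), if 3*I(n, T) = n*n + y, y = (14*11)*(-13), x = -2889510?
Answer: 1/9924196916073 ≈ 1.0076e-13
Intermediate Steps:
y = -2002 (y = 154*(-13) = -2002)
I(n, T) = -2002/3 + n²/3 (I(n, T) = (n*n - 2002)/3 = (n² - 2002)/3 = (-2002 + n²)/3 = -2002/3 + n²/3)
1/((-4163049 + I(97, 1570))*(x + 504218) - 1273287) = 1/((-4163049 + (-2002/3 + (⅓)*97²))*(-2889510 + 504218) - 1273287) = 1/((-4163049 + (-2002/3 + (⅓)*9409))*(-2385292) - 1273287) = 1/((-4163049 + (-2002/3 + 9409/3))*(-2385292) - 1273287) = 1/((-4163049 + 2469)*(-2385292) - 1273287) = 1/(-4160580*(-2385292) - 1273287) = 1/(9924198189360 - 1273287) = 1/9924196916073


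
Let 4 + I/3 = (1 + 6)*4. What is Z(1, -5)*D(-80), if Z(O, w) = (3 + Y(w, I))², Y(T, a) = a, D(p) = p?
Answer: -450000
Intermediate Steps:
I = 72 (I = -12 + 3*((1 + 6)*4) = -12 + 3*(7*4) = -12 + 3*28 = -12 + 84 = 72)
Z(O, w) = 5625 (Z(O, w) = (3 + 72)² = 75² = 5625)
Z(1, -5)*D(-80) = 5625*(-80) = -450000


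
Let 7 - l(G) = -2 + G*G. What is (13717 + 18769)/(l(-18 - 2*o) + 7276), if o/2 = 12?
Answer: 32486/2929 ≈ 11.091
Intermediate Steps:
o = 24 (o = 2*12 = 24)
l(G) = 9 - G² (l(G) = 7 - (-2 + G*G) = 7 - (-2 + G²) = 7 + (2 - G²) = 9 - G²)
(13717 + 18769)/(l(-18 - 2*o) + 7276) = (13717 + 18769)/((9 - (-18 - 2*24)²) + 7276) = 32486/((9 - (-18 - 48)²) + 7276) = 32486/((9 - 1*(-66)²) + 7276) = 32486/((9 - 1*4356) + 7276) = 32486/((9 - 4356) + 7276) = 32486/(-4347 + 7276) = 32486/2929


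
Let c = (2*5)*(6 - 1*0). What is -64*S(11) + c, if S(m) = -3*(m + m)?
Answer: 4284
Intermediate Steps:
S(m) = -6*m
c = 60 (c = 10*(6 + 0) = 10*6 = 60)
-64*S(11) + c = -(-384)*11 + 60 = -64*(-66) + 60 = 4224 + 60 = 4284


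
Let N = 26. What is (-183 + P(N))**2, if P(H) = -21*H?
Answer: 531441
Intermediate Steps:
(-183 + P(N))**2 = (-183 - 21*26)**2 = (-183 - 546)**2 = (-729)**2 = 531441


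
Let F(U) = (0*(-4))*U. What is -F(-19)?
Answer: 0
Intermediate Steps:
F(U) = 0 (F(U) = 0*U = 0)
-F(-19) = -1*0 = 0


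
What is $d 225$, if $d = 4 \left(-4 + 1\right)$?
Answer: $-2700$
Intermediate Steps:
$d = -12$ ($d = 4 \left(-3\right) = -12$)
$d 225 = \left(-12\right) 225 = -2700$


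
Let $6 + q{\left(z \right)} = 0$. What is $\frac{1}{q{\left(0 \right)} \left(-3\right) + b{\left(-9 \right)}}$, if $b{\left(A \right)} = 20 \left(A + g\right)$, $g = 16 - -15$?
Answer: $\frac{1}{458} \approx 0.0021834$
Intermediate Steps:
$q{\left(z \right)} = -6$ ($q{\left(z \right)} = -6 + 0 = -6$)
$g = 31$ ($g = 16 + 15 = 31$)
$b{\left(A \right)} = 620 + 20 A$ ($b{\left(A \right)} = 20 \left(A + 31\right) = 20 \left(31 + A\right) = 620 + 20 A$)
$\frac{1}{q{\left(0 \right)} \left(-3\right) + b{\left(-9 \right)}} = \frac{1}{\left(-6\right) \left(-3\right) + \left(620 + 20 \left(-9\right)\right)} = \frac{1}{18 + \left(620 - 180\right)} = \frac{1}{18 + 440} = \frac{1}{458}$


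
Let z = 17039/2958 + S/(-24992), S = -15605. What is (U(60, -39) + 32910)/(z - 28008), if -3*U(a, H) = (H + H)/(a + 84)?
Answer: -3649393598356/3105085230615 ≈ -1.1753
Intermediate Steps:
U(a, H) = -2*H/(3*(84 + a)) (U(a, H) = -(H + H)/(3*(a + 84)) = -2*H/(3*(84 + a)))
z = 235999139/36963168 (z = 17039/2958 - 15605/(-24992) = 17039*(1/2958) - 15605*(-1/24992) = 17039/2958 + 15605/24992 = 235999139/36963168 ≈ 6.3847)
(U(60, -39) + 32910)/(z - 28008) = (-2*(-39)/(252 + 3*60) + 32910)/(235999139/36963168 - 28008) = (-2*(-39)/(252 + 180) + 32910)/(-1035028410205/36963168) = (-2*(-39)/432 + 32910)*(-36963168/1035028410205) = (-2*(-39)*1/432 + 32910)*(-36963168/1035028410205) = (13/72 + 32910)*(-36963168/1035028410205) = (2369533/72)*(-36963168/1035028410205) = -3649393598356/3105085230615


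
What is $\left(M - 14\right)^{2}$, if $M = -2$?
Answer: $256$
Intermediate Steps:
$\left(M - 14\right)^{2} = \left(-2 - 14\right)^{2} = \left(-16\right)^{2} = 256$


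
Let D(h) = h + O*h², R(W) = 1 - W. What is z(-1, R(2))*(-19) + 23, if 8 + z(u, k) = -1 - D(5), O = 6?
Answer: 3139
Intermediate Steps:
D(h) = h + 6*h²
z(u, k) = -164 (z(u, k) = -8 + (-1 - 5*(1 + 6*5)) = -8 + (-1 - 5*(1 + 30)) = -8 + (-1 - 5*31) = -8 + (-1 - 1*155) = -8 + (-1 - 155) = -8 - 156 = -164)
z(-1, R(2))*(-19) + 23 = -164*(-19) + 23 = 3116 + 23 = 3139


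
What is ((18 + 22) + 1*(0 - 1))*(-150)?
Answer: -5850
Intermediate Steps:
((18 + 22) + 1*(0 - 1))*(-150) = (40 + 1*(-1))*(-150) = (40 - 1)*(-150) = 39*(-150) = -5850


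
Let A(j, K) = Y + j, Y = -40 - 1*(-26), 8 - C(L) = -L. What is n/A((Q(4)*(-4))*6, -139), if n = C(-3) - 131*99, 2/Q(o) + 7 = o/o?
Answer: 6482/3 ≈ 2160.7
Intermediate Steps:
C(L) = 8 + L (C(L) = 8 - (-1)*L = 8 + L)
Q(o) = -⅓ (Q(o) = 2/(-7 + o/o) = 2/(-7 + 1) = 2/(-6) = 2*(-⅙) = -⅓)
Y = -14 (Y = -40 + 26 = -14)
A(j, K) = -14 + j
n = -12964 (n = (8 - 3) - 131*99 = 5 - 12969 = -12964)
n/A((Q(4)*(-4))*6, -139) = -12964/(-14 - ⅓*(-4)*6) = -12964/(-14 + (4/3)*6) = -12964/(-14 + 8) = -12964/(-6) = -12964*(-⅙) = 6482/3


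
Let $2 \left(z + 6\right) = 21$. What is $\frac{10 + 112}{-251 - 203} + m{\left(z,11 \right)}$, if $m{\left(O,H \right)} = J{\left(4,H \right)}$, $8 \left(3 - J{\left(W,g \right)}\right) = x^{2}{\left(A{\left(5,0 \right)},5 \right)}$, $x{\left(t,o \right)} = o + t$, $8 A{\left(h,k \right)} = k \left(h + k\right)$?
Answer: $- \frac{715}{1816} \approx -0.39372$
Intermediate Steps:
$z = \frac{9}{2}$ ($z = -6 + \frac{1}{2} \cdot 21 = -6 + \frac{21}{2} = \frac{9}{2} \approx 4.5$)
$A{\left(h,k \right)} = \frac{k \left(h + k\right)}{8}$
$J{\left(W,g \right)} = - \frac{1}{8}$ ($J{\left(W,g \right)} = 3 - \frac{\left(5 + \frac{1}{8} \cdot 0 \left(5 + 0\right)\right)^{2}}{8} = 3 - \frac{\left(5 + \frac{1}{8} \cdot 0 \cdot 5\right)^{2}}{8} = 3 - \frac{\left(5 + 0\right)^{2}}{8} = 3 - \frac{5^{2}}{8} = 3 - \frac{25}{8} = - \frac{1}{8}$)
$m{\left(O,H \right)} = - \frac{1}{8}$
$\frac{10 + 112}{-251 - 203} + m{\left(z,11 \right)} = \frac{10 + 112}{-251 - 203} - \frac{1}{8} = \frac{122}{-454} - \frac{1}{8} = 122 \left(- \frac{1}{454}\right) - \frac{1}{8} = - \frac{61}{227} - \frac{1}{8} = - \frac{715}{1816}$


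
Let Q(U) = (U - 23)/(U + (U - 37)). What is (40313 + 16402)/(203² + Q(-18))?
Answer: 1380065/1002766 ≈ 1.3763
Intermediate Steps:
Q(U) = (-23 + U)/(-37 + 2*U) (Q(U) = (-23 + U)/(U + (-37 + U)) = (-23 + U)/(-37 + 2*U))
(40313 + 16402)/(203² + Q(-18)) = (40313 + 16402)/(203² + (-23 - 18)/(-37 + 2*(-18))) = 56715/(41209 - 41/(-37 - 36)) = 56715/(41209 - 41/(-73)) = 56715/(41209 - 1/73*(-41)) = 56715/(41209 + 41/73) = 56715/(3008298/73) = 56715*(73/3008298) = 1380065/1002766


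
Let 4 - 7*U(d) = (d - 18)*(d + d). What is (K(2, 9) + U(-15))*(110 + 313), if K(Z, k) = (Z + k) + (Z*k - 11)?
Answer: -363780/7 ≈ -51969.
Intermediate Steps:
U(d) = 4/7 - 2*d*(-18 + d)/7 (U(d) = 4/7 - (d - 18)*(d + d)/7 = 4/7 - (-18 + d)*2*d/7 = 4/7 - 2*d*(-18 + d)/7)
K(Z, k) = -11 + Z + k + Z*k (K(Z, k) = (Z + k) + (-11 + Z*k) = -11 + Z + k + Z*k)
(K(2, 9) + U(-15))*(110 + 313) = ((-11 + 2 + 9 + 2*9) + (4/7 - 2/7*(-15)**2 + (36/7)*(-15)))*(110 + 313) = ((-11 + 2 + 9 + 18) + (4/7 - 2/7*225 - 540/7))*423 = (18 + (4/7 - 450/7 - 540/7))*423 = (18 - 986/7)*423 = -860/7*423 = -363780/7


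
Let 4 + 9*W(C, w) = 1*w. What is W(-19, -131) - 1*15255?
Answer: -15270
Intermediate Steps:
W(C, w) = -4/9 + w/9 (W(C, w) = -4/9 + (1*w)/9 = -4/9 + w/9)
W(-19, -131) - 1*15255 = (-4/9 + (⅑)*(-131)) - 1*15255 = (-4/9 - 131/9) - 15255 = -15 - 15255 = -15270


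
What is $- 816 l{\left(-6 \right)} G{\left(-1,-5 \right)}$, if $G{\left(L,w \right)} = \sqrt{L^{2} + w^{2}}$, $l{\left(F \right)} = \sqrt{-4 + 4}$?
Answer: $0$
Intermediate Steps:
$l{\left(F \right)} = 0$ ($l{\left(F \right)} = \sqrt{0} = 0$)
$- 816 l{\left(-6 \right)} G{\left(-1,-5 \right)} = - 816 \cdot 0 \sqrt{\left(-1\right)^{2} + \left(-5\right)^{2}} = - 816 \cdot 0 \sqrt{1 + 25} = - 816 \cdot 0 \sqrt{26} = \left(-816\right) 0 = 0$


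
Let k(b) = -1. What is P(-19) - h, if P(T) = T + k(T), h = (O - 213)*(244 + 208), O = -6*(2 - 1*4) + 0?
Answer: 90832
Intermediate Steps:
O = 12 (O = -6*(2 - 4) + 0 = -6*(-2) + 0 = 12 + 0 = 12)
h = -90852 (h = (12 - 213)*(244 + 208) = -201*452 = -90852)
P(T) = -1 + T (P(T) = T - 1 = -1 + T)
P(-19) - h = (-1 - 19) - 1*(-90852) = -20 + 90852 = 90832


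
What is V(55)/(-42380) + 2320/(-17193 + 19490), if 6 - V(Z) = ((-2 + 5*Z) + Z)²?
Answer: 172714133/48673430 ≈ 3.5484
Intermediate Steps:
V(Z) = 6 - (-2 + 6*Z)² (V(Z) = 6 - ((-2 + 5*Z) + Z)² = 6 - (-2 + 6*Z)²)
V(55)/(-42380) + 2320/(-17193 + 19490) = (2 - 36*55² + 24*55)/(-42380) + 2320/(-17193 + 19490) = (2 - 36*3025 + 1320)*(-1/42380) + 2320/2297 = (2 - 108900 + 1320)*(-1/42380) + 2320*(1/2297) = -107578*(-1/42380) + 2320/2297 = 53789/21190 + 2320/2297 = 172714133/48673430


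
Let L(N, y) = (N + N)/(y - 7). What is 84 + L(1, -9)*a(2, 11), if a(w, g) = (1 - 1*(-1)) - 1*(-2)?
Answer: 167/2 ≈ 83.500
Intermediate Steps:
a(w, g) = 4 (a(w, g) = (1 + 1) + 2 = 2 + 2 = 4)
L(N, y) = 2*N/(-7 + y) (L(N, y) = (2*N)/(-7 + y) = 2*N/(-7 + y))
84 + L(1, -9)*a(2, 11) = 84 + (2*1/(-7 - 9))*4 = 84 + (2*1/(-16))*4 = 84 + (2*1*(-1/16))*4 = 84 - ⅛*4 = 84 - ½ = 167/2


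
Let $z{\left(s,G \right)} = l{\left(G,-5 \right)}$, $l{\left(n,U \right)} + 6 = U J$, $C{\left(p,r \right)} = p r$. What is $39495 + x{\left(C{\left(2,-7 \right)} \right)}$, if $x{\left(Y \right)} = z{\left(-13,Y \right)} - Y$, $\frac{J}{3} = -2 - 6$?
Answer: $39623$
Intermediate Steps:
$J = -24$ ($J = 3 \left(-2 - 6\right) = 3 \left(-8\right) = -24$)
$l{\left(n,U \right)} = -6 - 24 U$ ($l{\left(n,U \right)} = -6 + U \left(-24\right) = -6 - 24 U$)
$z{\left(s,G \right)} = 114$ ($z{\left(s,G \right)} = -6 - -120 = -6 + 120 = 114$)
$x{\left(Y \right)} = 114 - Y$
$39495 + x{\left(C{\left(2,-7 \right)} \right)} = 39495 + \left(114 - 2 \left(-7\right)\right) = 39495 + \left(114 - -14\right) = 39495 + \left(114 + 14\right) = 39495 + 128 = 39623$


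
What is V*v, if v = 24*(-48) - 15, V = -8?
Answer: 9336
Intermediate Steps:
v = -1167 (v = -1152 - 15 = -1167)
V*v = -8*(-1167) = 9336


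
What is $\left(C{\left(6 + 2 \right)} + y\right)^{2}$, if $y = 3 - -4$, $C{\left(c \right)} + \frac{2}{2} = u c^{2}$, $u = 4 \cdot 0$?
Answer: $36$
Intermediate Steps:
$u = 0$
$C{\left(c \right)} = -1$ ($C{\left(c \right)} = -1 + 0 c^{2} = -1 + 0 = -1$)
$y = 7$ ($y = 3 + 4 = 7$)
$\left(C{\left(6 + 2 \right)} + y\right)^{2} = \left(-1 + 7\right)^{2} = 6^{2} = 36$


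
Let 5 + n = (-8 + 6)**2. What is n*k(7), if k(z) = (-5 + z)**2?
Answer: -4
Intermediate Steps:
n = -1 (n = -5 + (-8 + 6)**2 = -5 + (-2)**2 = -5 + 4 = -1)
n*k(7) = -(-5 + 7)**2 = -1*2**2 = -1*4 = -4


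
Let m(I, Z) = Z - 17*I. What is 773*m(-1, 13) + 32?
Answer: 23222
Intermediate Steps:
773*m(-1, 13) + 32 = 773*(13 - 17*(-1)) + 32 = 773*(13 + 17) + 32 = 773*30 + 32 = 23190 + 32 = 23222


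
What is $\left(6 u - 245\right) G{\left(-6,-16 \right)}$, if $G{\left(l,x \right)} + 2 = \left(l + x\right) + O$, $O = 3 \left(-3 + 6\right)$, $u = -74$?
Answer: $10335$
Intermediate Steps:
$O = 9$ ($O = 3 \cdot 3 = 9$)
$G{\left(l,x \right)} = 7 + l + x$ ($G{\left(l,x \right)} = -2 + \left(\left(l + x\right) + 9\right) = -2 + \left(9 + l + x\right) = 7 + l + x$)
$\left(6 u - 245\right) G{\left(-6,-16 \right)} = \left(6 \left(-74\right) - 245\right) \left(7 - 6 - 16\right) = \left(-444 - 245\right) \left(-15\right) = \left(-689\right) \left(-15\right) = 10335$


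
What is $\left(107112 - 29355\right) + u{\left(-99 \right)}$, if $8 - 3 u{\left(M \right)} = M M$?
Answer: $\frac{223478}{3} \approx 74493.0$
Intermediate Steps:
$u{\left(M \right)} = \frac{8}{3} - \frac{M^{2}}{3}$ ($u{\left(M \right)} = \frac{8}{3} - \frac{M M}{3} = \frac{8}{3} - \frac{M^{2}}{3}$)
$\left(107112 - 29355\right) + u{\left(-99 \right)} = \left(107112 - 29355\right) + \left(\frac{8}{3} - \frac{\left(-99\right)^{2}}{3}\right) = 77757 + \left(\frac{8}{3} - 3267\right) = 77757 - \frac{9793}{3} = \frac{223478}{3}$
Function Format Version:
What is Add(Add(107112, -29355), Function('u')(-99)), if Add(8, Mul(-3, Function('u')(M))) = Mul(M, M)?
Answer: Rational(223478, 3) ≈ 74493.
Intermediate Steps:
Function('u')(M) = Add(Rational(8, 3), Mul(Rational(-1, 3), Pow(M, 2))) (Function('u')(M) = Add(Rational(8, 3), Mul(Rational(-1, 3), Mul(M, M))) = Add(Rational(8, 3), Mul(Rational(-1, 3), Pow(M, 2))))
Add(Add(107112, -29355), Function('u')(-99)) = Add(Add(107112, -29355), Add(Rational(8, 3), Mul(Rational(-1, 3), Pow(-99, 2)))) = Add(77757, Add(Rational(8, 3), Mul(Rational(-1, 3), 9801))) = Add(77757, Add(Rational(8, 3), -3267)) = Add(77757, Rational(-9793, 3)) = Rational(223478, 3)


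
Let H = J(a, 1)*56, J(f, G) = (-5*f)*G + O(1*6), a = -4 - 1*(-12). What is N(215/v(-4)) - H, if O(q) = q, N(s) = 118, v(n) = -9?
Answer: 2022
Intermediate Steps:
a = 8 (a = -4 + 12 = 8)
J(f, G) = 6 - 5*G*f (J(f, G) = (-5*f)*G + 1*6 = -5*G*f + 6 = 6 - 5*G*f)
H = -1904 (H = (6 - 5*1*8)*56 = (6 - 40)*56 = -34*56 = -1904)
N(215/v(-4)) - H = 118 - 1*(-1904) = 118 + 1904 = 2022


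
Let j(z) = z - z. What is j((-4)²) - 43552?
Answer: -43552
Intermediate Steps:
j(z) = 0
j((-4)²) - 43552 = 0 - 43552 = -43552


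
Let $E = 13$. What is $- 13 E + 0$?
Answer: $-169$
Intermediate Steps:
$- 13 E + 0 = \left(-13\right) 13 + 0 = -169 + 0 = -169$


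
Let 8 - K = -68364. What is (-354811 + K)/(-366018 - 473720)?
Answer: 286439/839738 ≈ 0.34110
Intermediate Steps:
K = 68372 (K = 8 - 1*(-68364) = 8 + 68364 = 68372)
(-354811 + K)/(-366018 - 473720) = (-354811 + 68372)/(-366018 - 473720) = -286439/(-839738) = -286439*(-1/839738) = 286439/839738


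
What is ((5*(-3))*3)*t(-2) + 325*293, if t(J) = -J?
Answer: 95135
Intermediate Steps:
((5*(-3))*3)*t(-2) + 325*293 = ((5*(-3))*3)*(-1*(-2)) + 325*293 = -15*3*2 + 95225 = -45*2 + 95225 = -90 + 95225 = 95135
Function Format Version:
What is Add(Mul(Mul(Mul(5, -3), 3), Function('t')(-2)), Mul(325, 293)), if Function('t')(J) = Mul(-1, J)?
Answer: 95135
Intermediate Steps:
Add(Mul(Mul(Mul(5, -3), 3), Function('t')(-2)), Mul(325, 293)) = Add(Mul(Mul(Mul(5, -3), 3), Mul(-1, -2)), Mul(325, 293)) = Add(Mul(Mul(-15, 3), 2), 95225) = Add(Mul(-45, 2), 95225) = Add(-90, 95225) = 95135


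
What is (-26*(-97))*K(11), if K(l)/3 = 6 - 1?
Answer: 37830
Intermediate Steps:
K(l) = 15 (K(l) = 3*(6 - 1) = 3*5 = 15)
(-26*(-97))*K(11) = -26*(-97)*15 = 2522*15 = 37830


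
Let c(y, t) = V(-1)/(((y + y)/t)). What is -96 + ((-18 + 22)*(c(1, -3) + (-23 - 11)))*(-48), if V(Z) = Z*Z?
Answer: 6720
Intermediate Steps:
V(Z) = Z**2
c(y, t) = t/(2*y) (c(y, t) = (-1)**2/(((y + y)/t)) = 1/((2*y)/t) = 1/(2*y/t) = 1*(t/(2*y)) = t/(2*y))
-96 + ((-18 + 22)*(c(1, -3) + (-23 - 11)))*(-48) = -96 + ((-18 + 22)*((1/2)*(-3)/1 + (-23 - 11)))*(-48) = -96 + (4*((1/2)*(-3)*1 - 34))*(-48) = -96 + (4*(-3/2 - 34))*(-48) = -96 + (4*(-71/2))*(-48) = -96 - 142*(-48) = -96 + 6816 = 6720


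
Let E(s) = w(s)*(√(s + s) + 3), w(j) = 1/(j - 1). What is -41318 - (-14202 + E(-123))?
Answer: -3362381/124 + I*√246/124 ≈ -27116.0 + 0.12649*I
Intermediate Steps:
w(j) = 1/(-1 + j)
E(s) = (3 + √2*√s)/(-1 + s) (E(s) = (√(s + s) + 3)/(-1 + s) = (√(2*s) + 3)/(-1 + s) = (√2*√s + 3)/(-1 + s) = (3 + √2*√s)/(-1 + s))
-41318 - (-14202 + E(-123)) = -41318 - (-14202 + (3 + √2*√(-123))/(-1 - 123)) = -41318 - (-14202 + (3 + √2*(I*√123))/(-124)) = -41318 - (-14202 - (3 + I*√246)/124) = -41318 - (-14202 + (-3/124 - I*√246/124)) = -41318 - (-1761051/124 - I*√246/124) = -41318 + (1761051/124 + I*√246/124) = -3362381/124 + I*√246/124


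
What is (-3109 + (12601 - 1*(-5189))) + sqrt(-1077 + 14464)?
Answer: 14681 + sqrt(13387) ≈ 14797.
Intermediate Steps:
(-3109 + (12601 - 1*(-5189))) + sqrt(-1077 + 14464) = (-3109 + (12601 + 5189)) + sqrt(13387) = (-3109 + 17790) + sqrt(13387) = 14681 + sqrt(13387)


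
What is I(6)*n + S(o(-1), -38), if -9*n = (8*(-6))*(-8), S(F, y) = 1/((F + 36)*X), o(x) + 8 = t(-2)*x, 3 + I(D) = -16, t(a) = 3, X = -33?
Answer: 222933/275 ≈ 810.67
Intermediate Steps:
I(D) = -19 (I(D) = -3 - 16 = -19)
o(x) = -8 + 3*x
S(F, y) = -1/(33*(36 + F)) (S(F, y) = 1/((F + 36)*(-33)) = -1/33/(36 + F) = -1/(33*(36 + F)))
n = -128/3 (n = -8*(-6)*(-8)/9 = -(-16)*(-8)/3 = -⅑*384 = -128/3 ≈ -42.667)
I(6)*n + S(o(-1), -38) = -19*(-128/3) - 1/(1188 + 33*(-8 + 3*(-1))) = 2432/3 - 1/(1188 + 33*(-8 - 3)) = 2432/3 - 1/(1188 + 33*(-11)) = 2432/3 - 1/(1188 - 363) = 2432/3 - 1/825 = 222933/275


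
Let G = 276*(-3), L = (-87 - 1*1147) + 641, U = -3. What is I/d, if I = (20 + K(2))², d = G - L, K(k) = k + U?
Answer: -361/235 ≈ -1.5362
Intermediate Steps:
L = -593 (L = (-87 - 1147) + 641 = -1234 + 641 = -593)
G = -828
K(k) = -3 + k (K(k) = k - 3 = -3 + k)
d = -235 (d = -828 - 1*(-593) = -828 + 593 = -235)
I = 361 (I = (20 + (-3 + 2))² = (20 - 1)² = 19² = 361)
I/d = 361/(-235) = 361*(-1/235) = -361/235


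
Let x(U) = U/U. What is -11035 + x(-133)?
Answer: -11034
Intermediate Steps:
x(U) = 1
-11035 + x(-133) = -11035 + 1 = -11034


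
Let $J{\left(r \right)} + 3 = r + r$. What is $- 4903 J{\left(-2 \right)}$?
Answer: $34321$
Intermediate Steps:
$J{\left(r \right)} = -3 + 2 r$ ($J{\left(r \right)} = -3 + \left(r + r\right) = -3 + 2 r$)
$- 4903 J{\left(-2 \right)} = - 4903 \left(-3 + 2 \left(-2\right)\right) = - 4903 \left(-3 - 4\right) = \left(-4903\right) \left(-7\right) = 34321$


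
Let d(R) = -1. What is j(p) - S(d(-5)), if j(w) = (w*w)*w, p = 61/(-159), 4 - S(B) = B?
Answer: -20325376/4019679 ≈ -5.0565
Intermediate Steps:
S(B) = 4 - B
p = -61/159 (p = 61*(-1/159) = -61/159 ≈ -0.38365)
j(w) = w³ (j(w) = w²*w = w³)
j(p) - S(d(-5)) = (-61/159)³ - (4 - 1*(-1)) = -226981/4019679 - (4 + 1) = -226981/4019679 - 1*5 = -226981/4019679 - 5 = -20325376/4019679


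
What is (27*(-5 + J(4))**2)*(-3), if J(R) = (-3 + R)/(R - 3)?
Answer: -1296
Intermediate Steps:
J(R) = 1 (J(R) = (-3 + R)/(-3 + R) = 1)
(27*(-5 + J(4))**2)*(-3) = (27*(-5 + 1)**2)*(-3) = (27*(-4)**2)*(-3) = (27*16)*(-3) = 432*(-3) = -1296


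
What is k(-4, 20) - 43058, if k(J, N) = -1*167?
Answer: -43225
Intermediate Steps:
k(J, N) = -167
k(-4, 20) - 43058 = -167 - 43058 = -43225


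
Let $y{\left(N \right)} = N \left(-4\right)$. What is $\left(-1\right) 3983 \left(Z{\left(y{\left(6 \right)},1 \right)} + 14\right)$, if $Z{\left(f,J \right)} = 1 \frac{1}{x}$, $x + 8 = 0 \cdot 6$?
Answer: $- \frac{442113}{8} \approx -55264.0$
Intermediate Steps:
$x = -8$ ($x = -8 + 0 \cdot 6 = -8 + 0 = -8$)
$y{\left(N \right)} = - 4 N$
$Z{\left(f,J \right)} = - \frac{1}{8}$ ($Z{\left(f,J \right)} = 1 \frac{1}{-8} = 1 \left(- \frac{1}{8}\right) = - \frac{1}{8}$)
$\left(-1\right) 3983 \left(Z{\left(y{\left(6 \right)},1 \right)} + 14\right) = \left(-1\right) 3983 \left(- \frac{1}{8} + 14\right) = \left(-3983\right) \frac{111}{8} = - \frac{442113}{8}$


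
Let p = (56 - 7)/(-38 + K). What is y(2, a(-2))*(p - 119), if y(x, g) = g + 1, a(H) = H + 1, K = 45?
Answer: 0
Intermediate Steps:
a(H) = 1 + H
p = 7 (p = (56 - 7)/(-38 + 45) = 49/7 = 49*(⅐) = 7)
y(x, g) = 1 + g
y(2, a(-2))*(p - 119) = (1 + (1 - 2))*(7 - 119) = (1 - 1)*(-112) = 0*(-112) = 0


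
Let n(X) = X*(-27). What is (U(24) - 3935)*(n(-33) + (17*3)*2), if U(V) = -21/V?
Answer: -31266591/8 ≈ -3.9083e+6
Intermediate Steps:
n(X) = -27*X
(U(24) - 3935)*(n(-33) + (17*3)*2) = (-21/24 - 3935)*(-27*(-33) + (17*3)*2) = (-21*1/24 - 3935)*(891 + 51*2) = (-7/8 - 3935)*(891 + 102) = -31487/8*993 = -31266591/8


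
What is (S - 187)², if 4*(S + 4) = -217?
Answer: 962361/16 ≈ 60148.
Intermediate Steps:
S = -233/4 (S = -4 + (¼)*(-217) = -4 - 217/4 = -233/4 ≈ -58.250)
(S - 187)² = (-233/4 - 187)² = (-981/4)² = 962361/16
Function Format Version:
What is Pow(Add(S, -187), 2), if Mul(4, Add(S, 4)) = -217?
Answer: Rational(962361, 16) ≈ 60148.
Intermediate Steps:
S = Rational(-233, 4) (S = Add(-4, Mul(Rational(1, 4), -217)) = Add(-4, Rational(-217, 4)) = Rational(-233, 4) ≈ -58.250)
Pow(Add(S, -187), 2) = Pow(Add(Rational(-233, 4), -187), 2) = Pow(Rational(-981, 4), 2) = Rational(962361, 16)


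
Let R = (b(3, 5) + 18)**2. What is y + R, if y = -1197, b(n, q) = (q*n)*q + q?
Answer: 8407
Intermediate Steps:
b(n, q) = q + n*q**2 (b(n, q) = (n*q)*q + q = n*q**2 + q = q + n*q**2)
R = 9604 (R = (5*(1 + 3*5) + 18)**2 = (5*(1 + 15) + 18)**2 = (5*16 + 18)**2 = (80 + 18)**2 = 98**2 = 9604)
y + R = -1197 + 9604 = 8407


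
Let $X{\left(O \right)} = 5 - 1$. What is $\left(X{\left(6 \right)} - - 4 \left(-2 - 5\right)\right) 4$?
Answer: $-96$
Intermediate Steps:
$X{\left(O \right)} = 4$
$\left(X{\left(6 \right)} - - 4 \left(-2 - 5\right)\right) 4 = \left(4 - - 4 \left(-2 - 5\right)\right) 4 = \left(4 - \left(-4\right) \left(-7\right)\right) 4 = \left(4 - 28\right) 4 = \left(-24\right) 4 = -96$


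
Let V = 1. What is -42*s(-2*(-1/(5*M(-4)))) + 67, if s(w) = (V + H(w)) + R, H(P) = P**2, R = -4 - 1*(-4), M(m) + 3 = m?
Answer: 4351/175 ≈ 24.863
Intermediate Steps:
M(m) = -3 + m
R = 0 (R = -4 + 4 = 0)
s(w) = 1 + w**2 (s(w) = (1 + w**2) + 0 = 1 + w**2)
-42*s(-2*(-1/(5*M(-4)))) + 67 = -42*(1 + (-2*(-1/(5*(-3 - 4))))**2) + 67 = -42*(1 + (-2/((-7*(-5))))**2) + 67 = -42*(1 + (-2/35)**2) + 67 = -42*(1 + 4/1225) + 67 = -42*1229/1225 + 67 = -7374/175 + 67 = 4351/175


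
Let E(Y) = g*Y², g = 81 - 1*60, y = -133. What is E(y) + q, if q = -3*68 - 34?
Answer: 371231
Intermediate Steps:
g = 21 (g = 81 - 60 = 21)
q = -238 (q = -204 - 34 = -238)
E(Y) = 21*Y²
E(y) + q = 21*(-133)² - 238 = 21*17689 - 238 = 371469 - 238 = 371231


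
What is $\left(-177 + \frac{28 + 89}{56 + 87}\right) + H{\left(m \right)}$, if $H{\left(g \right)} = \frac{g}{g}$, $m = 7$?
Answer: $- \frac{1927}{11} \approx -175.18$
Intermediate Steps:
$H{\left(g \right)} = 1$
$\left(-177 + \frac{28 + 89}{56 + 87}\right) + H{\left(m \right)} = \left(-177 + \frac{28 + 89}{56 + 87}\right) + 1 = \left(-177 + \frac{117}{143}\right) + 1 = \left(-177 + 117 \cdot \frac{1}{143}\right) + 1 = \left(-177 + \frac{9}{11}\right) + 1 = - \frac{1938}{11} + 1 = - \frac{1927}{11}$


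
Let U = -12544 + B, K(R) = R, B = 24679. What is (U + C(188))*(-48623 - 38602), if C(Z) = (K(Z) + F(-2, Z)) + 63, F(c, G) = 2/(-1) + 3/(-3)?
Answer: -1080107175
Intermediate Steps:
F(c, G) = -3 (F(c, G) = 2*(-1) + 3*(-⅓) = -2 - 1 = -3)
U = 12135 (U = -12544 + 24679 = 12135)
C(Z) = 60 + Z (C(Z) = (Z - 3) + 63 = (-3 + Z) + 63 = 60 + Z)
(U + C(188))*(-48623 - 38602) = (12135 + (60 + 188))*(-48623 - 38602) = (12135 + 248)*(-87225) = 12383*(-87225) = -1080107175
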